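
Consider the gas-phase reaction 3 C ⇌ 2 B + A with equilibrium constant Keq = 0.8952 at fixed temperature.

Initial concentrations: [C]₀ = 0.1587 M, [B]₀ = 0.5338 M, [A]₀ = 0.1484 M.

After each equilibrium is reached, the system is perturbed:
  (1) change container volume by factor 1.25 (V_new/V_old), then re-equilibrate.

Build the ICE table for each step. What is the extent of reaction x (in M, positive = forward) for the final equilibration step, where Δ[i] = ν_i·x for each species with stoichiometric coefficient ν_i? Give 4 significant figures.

Q₀ = 10.58 vs Keq = 0.8952 ⇒ Q>K, reverse
Step 1:
                   C          B          A
  Initial     0.1587     0.5338     0.1484
  Change      0.1285   -0.08565   -0.04283
  Equil       0.2872     0.4481     0.1056
  solve Keq expr → x = -0.04283; check Q = 0.8952
Then change container volume by factor 1.25 (V_new/V_old).
Step 2:
                   C          B          A
  Initial     0.2297     0.3585    0.08446
  Change           0          0          0
  Equil       0.2297     0.3585    0.08446
  solve Keq expr → x = 0; check Q = 0.8952

x = 0 M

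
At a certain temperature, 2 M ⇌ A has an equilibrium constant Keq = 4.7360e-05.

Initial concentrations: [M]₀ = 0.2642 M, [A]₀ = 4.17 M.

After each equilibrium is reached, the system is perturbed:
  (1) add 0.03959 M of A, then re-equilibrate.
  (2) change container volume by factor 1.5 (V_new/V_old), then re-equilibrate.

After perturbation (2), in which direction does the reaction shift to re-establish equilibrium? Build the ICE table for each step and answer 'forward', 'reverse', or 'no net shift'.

Direction: reverse

Q₀ = 59.74 vs Keq = 4.7360e-05 ⇒ Q>K, reverse
Step 1:
                  M         A
  init       0.2642      4.17
  Δ           8.333    -4.166
  eq          8.597    0.0035
  solve Keq expr → x = -4.166; check Q = 4.7360e-05
Then add 0.03959 M of A.
Step 2:
                  M         A
  init        8.597   0.04309
  Δ         0.07905  -0.03953
  eq          8.676  0.003565
  solve Keq expr → x = -0.03953; check Q = 4.7360e-05
Then change container volume by factor 1.5 (V_new/V_old).
Step 3:
                  M         A
  init        5.784  0.002377
  Δ        0.001583 -7.9138e-04
  eq          5.786  0.001585
  solve Keq expr → x = -7.9138e-04; check Q = 4.7360e-05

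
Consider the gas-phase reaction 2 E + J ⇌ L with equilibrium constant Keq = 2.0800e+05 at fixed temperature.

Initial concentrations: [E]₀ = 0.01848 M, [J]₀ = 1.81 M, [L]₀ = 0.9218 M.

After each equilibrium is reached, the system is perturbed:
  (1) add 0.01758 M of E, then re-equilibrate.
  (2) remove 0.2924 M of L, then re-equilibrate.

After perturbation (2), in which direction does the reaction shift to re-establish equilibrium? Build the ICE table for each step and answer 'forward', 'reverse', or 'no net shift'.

Direction: forward

Q₀ = 1491 vs Keq = 2.0800e+05 ⇒ Q<K, forward
Step 1:
                   E          J          L
  I          0.01848       1.81     0.9218
  C          -0.0169  -0.008452   0.008452
  E         0.001576      1.802     0.9303
  solve Keq expr → x = 0.008452; check Q = 2.0800e+05
Then add 0.01758 M of E.
Step 2:
                   E          J          L
  I          0.01916      1.802     0.9303
  C         -0.01757  -0.008784   0.008784
  E         0.001587      1.793      0.939
  solve Keq expr → x = 0.008784; check Q = 2.0800e+05
Then remove 0.2924 M of L.
Step 3:
                   E          J          L
  I         0.001587      1.793     0.6466
  C       -2.6986e-04 -1.3493e-04 1.3493e-04
  E         0.001317      1.793     0.6468
  solve Keq expr → x = 1.3493e-04; check Q = 2.0800e+05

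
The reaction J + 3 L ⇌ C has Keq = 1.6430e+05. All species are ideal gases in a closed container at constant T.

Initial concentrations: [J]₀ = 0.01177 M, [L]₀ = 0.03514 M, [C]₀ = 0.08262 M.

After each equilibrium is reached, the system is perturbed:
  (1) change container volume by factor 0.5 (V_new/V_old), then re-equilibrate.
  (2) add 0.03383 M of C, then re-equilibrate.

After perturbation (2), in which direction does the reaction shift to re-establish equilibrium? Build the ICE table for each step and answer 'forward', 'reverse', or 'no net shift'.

Q₀ = 1.6177e+05 vs Keq = 1.6430e+05 ⇒ Q<K, forward
Step 1:
                   J          L          C
  Initial    0.01177    0.03514    0.08262
  Change  -4.3824e-05 -1.3147e-04 4.3824e-05
  Equil      0.01173    0.03501    0.08266
  solve Keq expr → x = 4.3824e-05; check Q = 1.6430e+05
Then change container volume by factor 0.5 (V_new/V_old).
Step 2:
                   J          L          C
  Initial    0.02345    0.07002     0.1653
  Change   -0.009282   -0.02785   0.009282
  Equil      0.01417    0.04217     0.1746
  solve Keq expr → x = 0.009282; check Q = 1.6430e+05
Then add 0.03383 M of C.
Step 3:
                   J          L          C
  Initial    0.01417    0.04217     0.2084
  Change  6.2655e-04    0.00188 -6.2655e-04
  Equil       0.0148    0.04405     0.2078
  solve Keq expr → x = -6.2655e-04; check Q = 1.6430e+05

Direction: reverse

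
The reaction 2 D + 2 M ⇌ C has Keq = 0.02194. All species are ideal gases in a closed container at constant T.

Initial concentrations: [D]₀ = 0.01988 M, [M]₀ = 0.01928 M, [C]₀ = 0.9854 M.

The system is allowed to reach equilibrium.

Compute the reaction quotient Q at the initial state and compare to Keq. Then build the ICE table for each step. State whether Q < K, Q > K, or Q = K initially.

Q₀ = 6.7076e+06; Q > K (proceeds reverse)

Q₀ = 6.7076e+06 vs Keq = 0.02194 ⇒ Q>K, reverse
Step 1:
                  D         M         C
  init      0.01988   0.01928    0.9854
  Δ           1.639     1.639   -0.8194
  eq          1.659     1.658     0.166
  solve Keq expr → x = -0.8194; check Q = 0.02194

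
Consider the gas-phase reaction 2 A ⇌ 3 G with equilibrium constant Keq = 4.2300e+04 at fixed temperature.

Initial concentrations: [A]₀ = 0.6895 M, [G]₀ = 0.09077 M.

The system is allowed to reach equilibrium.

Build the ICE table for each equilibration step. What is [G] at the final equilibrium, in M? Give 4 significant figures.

Q₀ = 0.001573 vs Keq = 4.2300e+04 ⇒ Q<K, forward
Step 1:
                  A         G
  init       0.6895   0.09077
  Δ         -0.6838     1.026
  eq       0.005735     1.116
  solve Keq expr → x = 0.3419; check Q = 4.2300e+04

[G]_eq = 1.116 M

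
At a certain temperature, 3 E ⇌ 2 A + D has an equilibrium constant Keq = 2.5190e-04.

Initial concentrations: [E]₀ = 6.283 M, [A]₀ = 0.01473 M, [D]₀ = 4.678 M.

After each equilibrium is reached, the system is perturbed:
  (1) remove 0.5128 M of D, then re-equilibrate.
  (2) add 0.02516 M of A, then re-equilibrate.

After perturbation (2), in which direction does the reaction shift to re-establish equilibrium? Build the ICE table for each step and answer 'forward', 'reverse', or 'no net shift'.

Direction: reverse

Q₀ = 4.0923e-06 vs Keq = 2.5190e-04 ⇒ Q<K, forward
Step 1:
                    E           A           D
  Initial       6.283     0.01473       4.678
  Change      -0.1445      0.0963     0.04815
  Equil         6.139       0.111       4.726
  solve Keq expr → x = 0.04815; check Q = 2.5190e-04
Then remove 0.5128 M of D.
Step 2:
                    E           A           D
  Initial       6.139       0.111       4.213
  Change    -0.009375     0.00625    0.003125
  Equil         6.129      0.1173       4.216
  solve Keq expr → x = 0.003125; check Q = 2.5190e-04
Then add 0.02516 M of A.
Step 3:
                    E           A           D
  Initial       6.129      0.1424       4.216
  Change      0.03594    -0.02396    -0.01198
  Equil         6.165      0.1185       4.204
  solve Keq expr → x = -0.01198; check Q = 2.5190e-04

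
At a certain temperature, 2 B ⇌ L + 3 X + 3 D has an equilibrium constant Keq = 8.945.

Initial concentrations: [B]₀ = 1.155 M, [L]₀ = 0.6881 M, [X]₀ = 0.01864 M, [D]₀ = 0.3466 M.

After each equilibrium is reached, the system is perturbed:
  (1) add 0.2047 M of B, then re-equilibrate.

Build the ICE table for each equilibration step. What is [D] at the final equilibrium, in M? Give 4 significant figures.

[D]_eq = 1.413 M

Q₀ = 1.3909e-07 vs Keq = 8.945 ⇒ Q<K, forward
Step 1:
                    B           L           X           D
  I             1.155      0.6881     0.01864      0.3466
  C           -0.6495      0.3248      0.9743      0.9743
  E            0.5055       1.013      0.9929       1.321
  solve Keq expr → x = 0.3248; check Q = 8.945
Then add 0.2047 M of B.
Step 2:
                    B           L           X           D
  I            0.7102       1.013      0.9929       1.321
  C          -0.06149     0.03075     0.09224     0.09224
  E            0.6487       1.044       1.085       1.413
  solve Keq expr → x = 0.03075; check Q = 8.945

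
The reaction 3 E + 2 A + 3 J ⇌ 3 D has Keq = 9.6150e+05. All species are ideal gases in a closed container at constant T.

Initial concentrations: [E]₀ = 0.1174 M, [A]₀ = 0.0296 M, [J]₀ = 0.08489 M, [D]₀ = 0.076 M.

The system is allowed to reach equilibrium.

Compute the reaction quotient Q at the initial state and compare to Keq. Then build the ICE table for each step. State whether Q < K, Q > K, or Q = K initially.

Q₀ = 5.0615e+05; Q < K (proceeds forward)

Q₀ = 5.0615e+05 vs Keq = 9.6150e+05 ⇒ Q<K, forward
Step 1:
                    E           A           J           D
  I            0.1174      0.0296     0.08489       0.076
  C         -0.004333   -0.002888   -0.004333    0.004333
  E            0.1131     0.02671     0.08056     0.08033
  solve Keq expr → x = 0.001444; check Q = 9.6150e+05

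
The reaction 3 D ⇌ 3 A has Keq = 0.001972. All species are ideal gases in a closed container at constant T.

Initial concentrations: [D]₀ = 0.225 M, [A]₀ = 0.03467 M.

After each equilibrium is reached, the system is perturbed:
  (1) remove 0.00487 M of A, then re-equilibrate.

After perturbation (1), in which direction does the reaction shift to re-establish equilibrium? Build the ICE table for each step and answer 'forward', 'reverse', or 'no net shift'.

Q₀ = 0.003659 vs Keq = 0.001972 ⇒ Q>K, reverse
Step 1:
                  D         A
  I           0.225   0.03467
  C        0.005735 -0.005735
  E          0.2307   0.02893
  solve Keq expr → x = -0.001912; check Q = 0.001972
Then remove 0.00487 M of A.
Step 2:
                  D         A
  I          0.2307   0.02406
  C       -0.004327  0.004327
  E          0.2264   0.02839
  solve Keq expr → x = 0.001442; check Q = 0.001972

Direction: forward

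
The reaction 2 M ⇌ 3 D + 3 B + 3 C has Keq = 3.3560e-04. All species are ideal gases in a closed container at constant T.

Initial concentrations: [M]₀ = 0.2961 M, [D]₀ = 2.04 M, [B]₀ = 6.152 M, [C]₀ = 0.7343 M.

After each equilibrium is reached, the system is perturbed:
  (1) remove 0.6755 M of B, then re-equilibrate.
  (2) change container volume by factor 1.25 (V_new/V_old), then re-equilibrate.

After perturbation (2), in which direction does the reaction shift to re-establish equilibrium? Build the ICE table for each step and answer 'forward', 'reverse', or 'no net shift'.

Q₀ = 8927 vs Keq = 3.3560e-04 ⇒ Q>K, reverse
Step 1:
                    M           D           B           C
  init         0.2961        2.04       6.152      0.7343
  Δ             0.484      -0.726      -0.726      -0.726
  eq           0.7801       1.314       5.426     0.00826
  solve Keq expr → x = -0.242; check Q = 3.3560e-04
Then remove 0.6755 M of B.
Step 2:
                    M           D           B           C
  init         0.7801       1.314        4.75     0.00826
  Δ       -7.7184e-04    0.001158    0.001158    0.001158
  eq           0.7794       1.315       4.752    0.009418
  solve Keq expr → x = 3.8592e-04; check Q = 3.3560e-04
Then change container volume by factor 1.25 (V_new/V_old).
Step 3:
                    M           D           B           C
  init         0.6235       1.052       3.801    0.007534
  Δ          -0.00335    0.005025    0.005025    0.005025
  eq           0.6201       1.057       3.806     0.01256
  solve Keq expr → x = 0.001675; check Q = 3.3560e-04

Direction: forward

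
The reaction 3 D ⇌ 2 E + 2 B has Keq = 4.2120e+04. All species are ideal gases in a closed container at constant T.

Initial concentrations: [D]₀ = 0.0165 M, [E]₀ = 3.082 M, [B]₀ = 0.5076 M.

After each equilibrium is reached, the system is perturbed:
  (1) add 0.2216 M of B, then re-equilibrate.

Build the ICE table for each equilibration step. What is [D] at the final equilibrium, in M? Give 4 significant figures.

Q₀ = 5.4482e+05 vs Keq = 4.2120e+04 ⇒ Q>K, reverse
Step 1:
                   D          E          B
  I           0.0165      3.082     0.5076
  C          0.02139   -0.01426   -0.01426
  E          0.03789      3.068     0.4933
  solve Keq expr → x = -0.007129; check Q = 4.2120e+04
Then add 0.2216 M of B.
Step 2:
                   D          E          B
  I          0.03789      3.068     0.7149
  C          0.01025  -0.006833  -0.006833
  E          0.04814      3.061     0.7081
  solve Keq expr → x = -0.003417; check Q = 4.2120e+04

[D]_eq = 0.04814 M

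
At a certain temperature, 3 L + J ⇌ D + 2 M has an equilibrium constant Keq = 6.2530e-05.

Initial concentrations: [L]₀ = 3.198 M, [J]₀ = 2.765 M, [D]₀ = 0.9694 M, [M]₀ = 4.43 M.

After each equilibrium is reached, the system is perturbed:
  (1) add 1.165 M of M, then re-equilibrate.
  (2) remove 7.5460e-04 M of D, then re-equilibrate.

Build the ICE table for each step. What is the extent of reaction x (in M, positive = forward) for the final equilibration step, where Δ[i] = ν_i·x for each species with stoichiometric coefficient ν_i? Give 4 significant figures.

Q₀ = 0.2104 vs Keq = 6.2530e-05 ⇒ Q>K, reverse
Step 1:
                    L           J           D           M
  init          3.198       2.765      0.9694        4.43
  Δ             2.883      0.9611     -0.9611      -1.922
  eq            6.081       3.726    0.008331       2.508
  solve Keq expr → x = -0.9611; check Q = 6.2530e-05
Then add 1.165 M of M.
Step 2:
                    L           J           D           M
  init          6.081       3.726    0.008331       3.673
  Δ           0.01319    0.004398   -0.004398   -0.008796
  eq            6.094        3.73    0.003933       3.664
  solve Keq expr → x = -0.004398; check Q = 6.2530e-05
Then remove 7.5460e-04 M of D.
Step 3:
                    L           J           D           M
  init          6.094        3.73    0.003178       3.664
  Δ         -0.002239 -7.4628e-04  7.4628e-04    0.001493
  eq            6.092        3.73    0.003925       3.666
  solve Keq expr → x = 7.4628e-04; check Q = 6.2530e-05

x = 7.4628e-04 M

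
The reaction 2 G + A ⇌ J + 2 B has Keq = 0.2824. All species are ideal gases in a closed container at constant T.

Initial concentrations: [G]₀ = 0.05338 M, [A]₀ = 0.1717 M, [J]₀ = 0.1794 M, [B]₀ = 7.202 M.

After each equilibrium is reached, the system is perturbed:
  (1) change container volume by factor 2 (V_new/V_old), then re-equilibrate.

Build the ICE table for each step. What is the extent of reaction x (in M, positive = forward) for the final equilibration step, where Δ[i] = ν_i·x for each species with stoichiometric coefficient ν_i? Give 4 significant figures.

x = 0 M

Q₀ = 1.9020e+04 vs Keq = 0.2824 ⇒ Q>K, reverse
Step 1:
                  G         A         J         B
  Initial   0.05338    0.1717    0.1794     7.202
  Change     0.3581     0.179    -0.179   -0.3581
  Equil      0.4115    0.3507 3.5802e-04     6.844
  solve Keq expr → x = -0.179; check Q = 0.2824
Then change container volume by factor 2 (V_new/V_old).
Step 2:
                  G         A         J         B
  Initial    0.2057    0.1754 1.7901e-04     3.422
  Change          0         0         0         0
  Equil      0.2057    0.1754 1.7901e-04     3.422
  solve Keq expr → x = 0; check Q = 0.2824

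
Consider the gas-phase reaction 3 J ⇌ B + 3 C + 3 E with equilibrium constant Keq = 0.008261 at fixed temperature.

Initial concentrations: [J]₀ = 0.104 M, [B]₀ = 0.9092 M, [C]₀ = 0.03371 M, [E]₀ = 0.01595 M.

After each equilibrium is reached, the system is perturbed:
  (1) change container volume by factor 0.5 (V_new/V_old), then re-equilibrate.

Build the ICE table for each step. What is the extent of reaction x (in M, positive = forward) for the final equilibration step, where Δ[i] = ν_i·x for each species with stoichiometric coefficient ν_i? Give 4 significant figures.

x = -0.01329 M

Q₀ = 1.2564e-07 vs Keq = 0.008261 ⇒ Q<K, forward
Step 1:
                   J          B          C          E
  init         0.104     0.9092    0.03371    0.01595
  Δ         -0.06522    0.02174    0.06522    0.06522
  eq         0.03878     0.9309    0.09893    0.08117
  solve Keq expr → x = 0.02174; check Q = 0.008261
Then change container volume by factor 0.5 (V_new/V_old).
Step 2:
                   J          B          C          E
  init       0.07757      1.862     0.1979     0.1623
  Δ          0.03988   -0.01329   -0.03988   -0.03988
  eq          0.1174      1.849      0.158     0.1225
  solve Keq expr → x = -0.01329; check Q = 0.008261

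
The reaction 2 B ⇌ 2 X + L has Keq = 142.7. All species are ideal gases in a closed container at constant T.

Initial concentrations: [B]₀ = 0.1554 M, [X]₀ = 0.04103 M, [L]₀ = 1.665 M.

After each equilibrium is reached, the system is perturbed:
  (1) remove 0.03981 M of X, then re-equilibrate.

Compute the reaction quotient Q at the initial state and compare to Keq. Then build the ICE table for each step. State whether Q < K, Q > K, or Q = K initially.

Q₀ = 0.1161; Q < K (proceeds forward)

Q₀ = 0.1161 vs Keq = 142.7 ⇒ Q<K, forward
Step 1:
                   B          X          L
  init        0.1554    0.04103      1.665
  Δ          -0.1359     0.1359    0.06795
  eq          0.0195     0.1769      1.733
  solve Keq expr → x = 0.06795; check Q = 142.7
Then remove 0.03981 M of X.
Step 2:
                   B          X          L
  init        0.0195     0.1371      1.733
  Δ        -0.003944   0.003944   0.001972
  eq         0.01555     0.1411      1.735
  solve Keq expr → x = 0.001972; check Q = 142.7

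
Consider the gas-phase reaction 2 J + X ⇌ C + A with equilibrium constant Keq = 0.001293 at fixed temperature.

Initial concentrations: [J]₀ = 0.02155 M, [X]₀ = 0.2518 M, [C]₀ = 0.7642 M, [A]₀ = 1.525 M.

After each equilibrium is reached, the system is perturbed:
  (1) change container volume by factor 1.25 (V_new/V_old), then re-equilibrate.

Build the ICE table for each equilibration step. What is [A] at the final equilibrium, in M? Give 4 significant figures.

Q₀ = 9966 vs Keq = 0.001293 ⇒ Q>K, reverse
Step 1:
                  J         X         C         A
  init      0.02155    0.2518    0.7642     1.525
  Δ            1.52    0.7601   -0.7601   -0.7601
  eq          1.542     1.012  0.004067    0.7649
  solve Keq expr → x = -0.7601; check Q = 0.001293
Then change container volume by factor 1.25 (V_new/V_old).
Step 2:
                  J         X         C         A
  init        1.233    0.8095  0.003253    0.6119
  Δ        0.001281 6.4045e-04 -6.4045e-04 -6.4045e-04
  eq          1.235    0.8102  0.002613    0.6113
  solve Keq expr → x = -6.4045e-04; check Q = 0.001293

[A]_eq = 0.6113 M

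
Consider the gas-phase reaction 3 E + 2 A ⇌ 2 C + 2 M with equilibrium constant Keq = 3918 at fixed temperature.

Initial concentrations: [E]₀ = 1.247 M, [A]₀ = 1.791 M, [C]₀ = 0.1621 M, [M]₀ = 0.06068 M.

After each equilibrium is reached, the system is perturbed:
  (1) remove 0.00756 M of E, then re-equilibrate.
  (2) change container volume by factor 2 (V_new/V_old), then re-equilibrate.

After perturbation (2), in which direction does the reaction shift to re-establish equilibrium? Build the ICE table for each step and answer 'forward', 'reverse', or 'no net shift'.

Direction: reverse

Q₀ = 1.5555e-05 vs Keq = 3918 ⇒ Q<K, forward
Step 1:
                    E           A           C           M
  I             1.247       1.791      0.1621     0.06068
  C            -1.191     -0.7943      0.7943      0.7943
  E           0.05559      0.9967      0.9564       0.855
  solve Keq expr → x = 0.3971; check Q = 3918
Then remove 0.00756 M of E.
Step 2:
                    E           A           C           M
  I           0.04803      0.9967      0.9564       0.855
  C          0.007005     0.00467    -0.00467    -0.00467
  E           0.05503       1.001      0.9517      0.8503
  solve Keq expr → x = -0.002335; check Q = 3918
Then change container volume by factor 2 (V_new/V_old).
Step 3:
                    E           A           C           M
  I           0.02752      0.5007      0.4759      0.4251
  C           0.00651     0.00434    -0.00434    -0.00434
  E           0.03403       0.505      0.4715      0.4208
  solve Keq expr → x = -0.00217; check Q = 3918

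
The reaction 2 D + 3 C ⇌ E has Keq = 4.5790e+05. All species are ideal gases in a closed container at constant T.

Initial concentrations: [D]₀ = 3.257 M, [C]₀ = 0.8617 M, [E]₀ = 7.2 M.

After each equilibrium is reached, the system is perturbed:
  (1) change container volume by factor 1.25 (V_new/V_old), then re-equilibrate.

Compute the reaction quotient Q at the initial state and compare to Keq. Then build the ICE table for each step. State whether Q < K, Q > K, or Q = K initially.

Q₀ = 1.061; Q < K (proceeds forward)

Q₀ = 1.061 vs Keq = 4.5790e+05 ⇒ Q<K, forward
Step 1:
                   D          C          E
  Initial      3.257     0.8617        7.2
  Change     -0.5657    -0.8486     0.2829
  Equil        2.691    0.01312      7.483
  solve Keq expr → x = 0.2829; check Q = 4.5790e+05
Then change container volume by factor 1.25 (V_new/V_old).
Step 2:
                   D          C          E
  Initial      2.153    0.01049      5.986
  Change    0.002416   0.003624  -0.001208
  Equil        2.155    0.01412      5.985
  solve Keq expr → x = -0.001208; check Q = 4.5790e+05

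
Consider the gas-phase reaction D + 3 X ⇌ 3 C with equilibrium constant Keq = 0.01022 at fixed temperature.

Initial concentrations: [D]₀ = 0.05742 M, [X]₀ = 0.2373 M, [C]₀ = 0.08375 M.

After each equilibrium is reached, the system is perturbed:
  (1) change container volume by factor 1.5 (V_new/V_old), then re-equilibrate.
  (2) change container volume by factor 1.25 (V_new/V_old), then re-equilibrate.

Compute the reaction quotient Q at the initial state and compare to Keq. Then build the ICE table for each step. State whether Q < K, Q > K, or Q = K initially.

Q₀ = 0.7656 vs Keq = 0.01022 ⇒ Q>K, reverse
Step 1:
                   D          X          C
  init       0.05742     0.2373    0.08375
  Δ           0.0189    0.05669   -0.05669
  eq         0.07632      0.294    0.02706
  solve Keq expr → x = -0.0189; check Q = 0.01022
Then change container volume by factor 1.5 (V_new/V_old).
Step 2:
                   D          X          C
  init       0.05088      0.196    0.01804
  Δ       6.8181e-04   0.002045  -0.002045
  eq         0.05156      0.198      0.016
  solve Keq expr → x = -6.8181e-04; check Q = 0.01022
Then change container volume by factor 1.25 (V_new/V_old).
Step 3:
                   D          X          C
  init       0.04125     0.1584     0.0128
  Δ       2.7619e-04 8.2856e-04 -8.2856e-04
  eq         0.04152     0.1593    0.01197
  solve Keq expr → x = -2.7619e-04; check Q = 0.01022

Q₀ = 0.7656; Q > K (proceeds reverse)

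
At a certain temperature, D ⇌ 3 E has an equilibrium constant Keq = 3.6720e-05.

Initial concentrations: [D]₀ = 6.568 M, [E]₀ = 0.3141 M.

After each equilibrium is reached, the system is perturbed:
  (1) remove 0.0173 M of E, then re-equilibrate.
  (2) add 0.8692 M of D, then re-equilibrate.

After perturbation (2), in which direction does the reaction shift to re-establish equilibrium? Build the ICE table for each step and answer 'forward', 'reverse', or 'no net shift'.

Q₀ = 0.004718 vs Keq = 3.6720e-05 ⇒ Q>K, reverse
Step 1:
                   D          E
  init         6.568     0.3141
  Δ          0.08386    -0.2516
  eq           6.652    0.06251
  solve Keq expr → x = -0.08386; check Q = 3.6720e-05
Then remove 0.0173 M of E.
Step 2:
                   D          E
  init         6.652    0.04521
  Δ        -0.005761    0.01728
  eq           6.646    0.06249
  solve Keq expr → x = 0.005761; check Q = 3.6720e-05
Then add 0.8692 M of D.
Step 3:
                   D          E
  init         7.515    0.06249
  Δ       -8.7032e-04   0.002611
  eq           7.514     0.0651
  solve Keq expr → x = 8.7032e-04; check Q = 3.6720e-05

Direction: forward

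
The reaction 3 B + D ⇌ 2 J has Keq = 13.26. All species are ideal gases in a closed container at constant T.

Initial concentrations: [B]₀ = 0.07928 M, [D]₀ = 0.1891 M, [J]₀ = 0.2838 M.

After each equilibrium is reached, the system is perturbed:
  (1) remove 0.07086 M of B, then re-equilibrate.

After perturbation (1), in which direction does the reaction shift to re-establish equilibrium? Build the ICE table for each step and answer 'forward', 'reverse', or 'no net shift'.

Direction: reverse

Q₀ = 854.8 vs Keq = 13.26 ⇒ Q>K, reverse
Step 1:
                  B         D         J
  I         0.07928    0.1891    0.2838
  C          0.1444   0.04812  -0.09624
  E          0.2236    0.2372    0.1876
  solve Keq expr → x = -0.04812; check Q = 13.26
Then remove 0.07086 M of B.
Step 2:
                  B         D         J
  I          0.1528    0.2372    0.1876
  C         0.04335   0.01445   -0.0289
  E          0.1961    0.2517    0.1587
  solve Keq expr → x = -0.01445; check Q = 13.26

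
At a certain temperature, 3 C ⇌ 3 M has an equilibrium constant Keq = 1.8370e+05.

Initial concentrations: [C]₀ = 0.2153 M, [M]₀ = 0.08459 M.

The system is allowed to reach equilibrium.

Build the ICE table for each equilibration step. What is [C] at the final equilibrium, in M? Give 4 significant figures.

[C]_eq = 0.005184 M

Q₀ = 0.06065 vs Keq = 1.8370e+05 ⇒ Q<K, forward
Step 1:
                  C         M
  I          0.2153   0.08459
  C         -0.2101    0.2101
  E        0.005184    0.2947
  solve Keq expr → x = 0.07004; check Q = 1.8370e+05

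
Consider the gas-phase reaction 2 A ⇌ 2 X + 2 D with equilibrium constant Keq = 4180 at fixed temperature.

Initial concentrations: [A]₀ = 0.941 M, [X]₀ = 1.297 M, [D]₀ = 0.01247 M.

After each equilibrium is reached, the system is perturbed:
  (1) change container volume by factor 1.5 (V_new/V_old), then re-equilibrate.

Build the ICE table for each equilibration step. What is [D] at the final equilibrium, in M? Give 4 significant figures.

Q₀ = 2.9542e-04 vs Keq = 4180 ⇒ Q<K, forward
Step 1:
                   A          X          D
  Initial      0.941      1.297    0.01247
  Change     -0.9095     0.9095     0.9095
  Equil      0.03147      2.207      0.922
  solve Keq expr → x = 0.4548; check Q = 4180
Then change container volume by factor 1.5 (V_new/V_old).
Step 2:
                   A          X          D
  Initial    0.02098      1.471     0.6147
  Change   -0.006773   0.006773   0.006773
  Equil       0.0142      1.478     0.6214
  solve Keq expr → x = 0.003387; check Q = 4180

[D]_eq = 0.6214 M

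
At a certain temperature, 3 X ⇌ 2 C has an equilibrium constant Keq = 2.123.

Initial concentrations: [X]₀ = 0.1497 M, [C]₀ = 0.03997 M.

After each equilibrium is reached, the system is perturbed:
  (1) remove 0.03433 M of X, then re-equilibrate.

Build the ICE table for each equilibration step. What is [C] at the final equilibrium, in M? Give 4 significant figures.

[C]_eq = 0.04819 M

Q₀ = 0.4762 vs Keq = 2.123 ⇒ Q<K, forward
Step 1:
                    X           C
  I            0.1497     0.03997
  C          -0.03026     0.02017
  E            0.1194     0.06014
  solve Keq expr → x = 0.01009; check Q = 2.123
Then remove 0.03433 M of X.
Step 2:
                    X           C
  I           0.08511     0.06014
  C           0.01793    -0.01195
  E             0.103     0.04819
  solve Keq expr → x = -0.005976; check Q = 2.123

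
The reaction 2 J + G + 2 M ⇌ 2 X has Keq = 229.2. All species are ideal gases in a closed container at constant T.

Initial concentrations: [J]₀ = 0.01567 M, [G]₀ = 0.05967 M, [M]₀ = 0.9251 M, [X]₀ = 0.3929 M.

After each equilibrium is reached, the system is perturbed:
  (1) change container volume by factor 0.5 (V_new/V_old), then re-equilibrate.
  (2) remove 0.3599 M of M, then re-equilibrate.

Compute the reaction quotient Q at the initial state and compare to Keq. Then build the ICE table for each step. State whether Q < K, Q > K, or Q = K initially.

Q₀ = 1.2311e+04; Q > K (proceeds reverse)

Q₀ = 1.2311e+04 vs Keq = 229.2 ⇒ Q>K, reverse
Step 1:
                  J         G         M         X
  I         0.01567   0.05967    0.9251    0.3929
  C         0.05925   0.02963   0.05925  -0.05925
  E         0.07492    0.0893    0.9844    0.3336
  solve Keq expr → x = -0.02963; check Q = 229.2
Then change container volume by factor 0.5 (V_new/V_old).
Step 2:
                  J         G         M         X
  I          0.1498    0.1786     1.969    0.6673
  C        -0.07972  -0.03986  -0.07972   0.07972
  E         0.07013    0.1387     1.889     0.747
  solve Keq expr → x = 0.03986; check Q = 229.2
Then remove 0.3599 M of M.
Step 3:
                  J         G         M         X
  I         0.07013    0.1387     1.529     0.747
  C         0.01252  0.006259   0.01252  -0.01252
  E         0.08265     0.145     1.542    0.7345
  solve Keq expr → x = -0.006259; check Q = 229.2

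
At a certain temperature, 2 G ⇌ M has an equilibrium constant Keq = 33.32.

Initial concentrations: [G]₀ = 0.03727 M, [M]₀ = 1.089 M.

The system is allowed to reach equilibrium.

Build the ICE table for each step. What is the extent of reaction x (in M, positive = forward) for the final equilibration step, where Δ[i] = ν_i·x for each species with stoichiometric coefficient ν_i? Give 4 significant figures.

Q₀ = 784 vs Keq = 33.32 ⇒ Q>K, reverse
Step 1:
                  G         M
  init      0.03727     1.089
  Δ          0.1377  -0.06885
  eq          0.175      1.02
  solve Keq expr → x = -0.06885; check Q = 33.32

x = -0.06885 M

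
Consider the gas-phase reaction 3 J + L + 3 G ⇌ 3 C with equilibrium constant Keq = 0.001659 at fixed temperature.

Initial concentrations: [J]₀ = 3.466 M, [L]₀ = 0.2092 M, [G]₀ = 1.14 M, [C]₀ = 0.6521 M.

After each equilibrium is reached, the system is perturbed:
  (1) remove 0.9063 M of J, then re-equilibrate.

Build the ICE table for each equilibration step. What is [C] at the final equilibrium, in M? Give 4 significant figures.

[C]_eq = 0.3368 M

Q₀ = 0.02149 vs Keq = 0.001659 ⇒ Q>K, reverse
Step 1:
                  J         L         G         C
  Initial     3.466    0.2092      1.14    0.6521
  Change     0.2475   0.08252    0.2475   -0.2475
  Equil       3.714    0.2917     1.388    0.4046
  solve Keq expr → x = -0.08252; check Q = 0.001659
Then remove 0.9063 M of J.
Step 2:
                  J         L         G         C
  Initial     2.807    0.2917     1.388    0.4046
  Change    0.06778   0.02259   0.06778  -0.06778
  Equil       2.875    0.3143     1.455    0.3368
  solve Keq expr → x = -0.02259; check Q = 0.001659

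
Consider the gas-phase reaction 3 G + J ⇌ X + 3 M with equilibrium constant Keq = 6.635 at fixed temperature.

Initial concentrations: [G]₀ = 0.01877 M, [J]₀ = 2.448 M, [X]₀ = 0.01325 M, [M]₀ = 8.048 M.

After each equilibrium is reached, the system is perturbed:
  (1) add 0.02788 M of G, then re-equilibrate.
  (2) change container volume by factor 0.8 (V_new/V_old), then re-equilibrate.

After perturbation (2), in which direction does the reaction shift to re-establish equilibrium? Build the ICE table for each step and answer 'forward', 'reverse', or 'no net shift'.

Q₀ = 4.2665e+05 vs Keq = 6.635 ⇒ Q>K, reverse
Step 1:
                  G         J         X         M
  Initial   0.01877     2.448   0.01325     8.048
  Change    0.03973   0.01324  -0.01324  -0.03973
  Equil      0.0585     2.461 6.3660e-06     8.008
  solve Keq expr → x = -0.01324; check Q = 6.635
Then add 0.02788 M of G.
Step 2:
                  G         J         X         M
  Initial   0.08638     2.461 6.3660e-06     8.008
  Change  -4.2293e-05 -1.4098e-05 1.4098e-05 4.2293e-05
  Equil     0.08634     2.461 2.0464e-05     8.008
  solve Keq expr → x = 1.4098e-05; check Q = 6.635
Then change container volume by factor 0.8 (V_new/V_old).
Step 3:
                  G         J         X         M
  Initial    0.1079     3.077 2.5580e-05     10.01
  Change          0         0         0         0
  Equil      0.1079     3.077 2.5580e-05     10.01
  solve Keq expr → x = 0; check Q = 6.635

Direction: no net shift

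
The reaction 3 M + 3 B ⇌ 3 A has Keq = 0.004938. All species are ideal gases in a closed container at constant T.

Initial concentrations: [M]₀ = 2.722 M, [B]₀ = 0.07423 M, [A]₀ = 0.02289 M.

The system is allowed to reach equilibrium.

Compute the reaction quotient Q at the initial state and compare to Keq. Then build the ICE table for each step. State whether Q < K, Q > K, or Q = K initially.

Q₀ = 0.001454; Q < K (proceeds forward)

Q₀ = 0.001454 vs Keq = 0.004938 ⇒ Q<K, forward
Step 1:
                    M           B           A
  Initial       2.722     0.07423     0.02289
  Change    -0.007809   -0.007809    0.007809
  Equil         2.714     0.06642      0.0307
  solve Keq expr → x = 0.002603; check Q = 0.004938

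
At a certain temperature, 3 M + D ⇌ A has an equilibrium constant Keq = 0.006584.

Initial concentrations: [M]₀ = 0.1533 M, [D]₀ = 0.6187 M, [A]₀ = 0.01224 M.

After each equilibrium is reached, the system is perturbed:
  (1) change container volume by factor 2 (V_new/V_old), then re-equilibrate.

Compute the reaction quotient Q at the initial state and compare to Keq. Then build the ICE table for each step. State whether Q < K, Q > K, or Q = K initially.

Q₀ = 5.491; Q > K (proceeds reverse)

Q₀ = 5.491 vs Keq = 0.006584 ⇒ Q>K, reverse
Step 1:
                    M           D           A
  init         0.1533      0.6187     0.01224
  Δ           0.03663     0.01221    -0.01221
  eq           0.1899      0.6309  2.8462e-05
  solve Keq expr → x = -0.01221; check Q = 0.006584
Then change container volume by factor 2 (V_new/V_old).
Step 2:
                    M           D           A
  init        0.09497      0.3155  1.4231e-05
  Δ        3.7350e-05  1.2450e-05 -1.2450e-05
  eq            0.095      0.3155  1.7811e-06
  solve Keq expr → x = -1.2450e-05; check Q = 0.006584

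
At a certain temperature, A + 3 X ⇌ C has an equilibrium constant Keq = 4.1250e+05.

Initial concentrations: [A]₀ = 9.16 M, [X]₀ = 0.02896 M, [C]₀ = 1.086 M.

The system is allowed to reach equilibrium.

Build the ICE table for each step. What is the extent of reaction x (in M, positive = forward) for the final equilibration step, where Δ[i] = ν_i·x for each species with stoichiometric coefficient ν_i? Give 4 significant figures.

x = 0.007448 M

Q₀ = 4881 vs Keq = 4.1250e+05 ⇒ Q<K, forward
Step 1:
                  A         X         C
  Initial      9.16   0.02896     1.086
  Change  -0.007448  -0.02234  0.007448
  Equil       9.153  0.006616     1.093
  solve Keq expr → x = 0.007448; check Q = 4.1250e+05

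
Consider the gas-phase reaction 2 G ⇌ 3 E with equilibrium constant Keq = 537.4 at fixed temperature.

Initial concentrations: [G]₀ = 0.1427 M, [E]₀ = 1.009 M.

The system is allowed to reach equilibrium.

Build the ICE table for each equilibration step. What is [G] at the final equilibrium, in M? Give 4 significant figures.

Q₀ = 50.45 vs Keq = 537.4 ⇒ Q<K, forward
Step 1:
                  G         E
  Initial    0.1427     1.009
  Change   -0.08993    0.1349
  Equil     0.05277     1.144
  solve Keq expr → x = 0.04496; check Q = 537.4

[G]_eq = 0.05277 M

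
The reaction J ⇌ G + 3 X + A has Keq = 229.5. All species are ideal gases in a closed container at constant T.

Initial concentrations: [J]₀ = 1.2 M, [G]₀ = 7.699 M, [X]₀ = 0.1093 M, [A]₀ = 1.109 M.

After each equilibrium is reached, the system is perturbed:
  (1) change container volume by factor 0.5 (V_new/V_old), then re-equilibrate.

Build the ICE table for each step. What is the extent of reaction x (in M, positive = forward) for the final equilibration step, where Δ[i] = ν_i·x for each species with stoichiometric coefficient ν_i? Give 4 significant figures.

Q₀ = 0.009291 vs Keq = 229.5 ⇒ Q<K, forward
Step 1:
                    J           G           X           A
  I               1.2       7.699      0.1093       1.109
  C           -0.6477      0.6477       1.943      0.6477
  E            0.5523       8.347       2.052       1.757
  solve Keq expr → x = 0.6477; check Q = 229.5
Then change container volume by factor 0.5 (V_new/V_old).
Step 2:
                    J           G           X           A
  I             1.105       16.69       4.105       3.513
  C            0.6753     -0.6753      -2.026     -0.6753
  E              1.78       16.02       2.079       2.838
  solve Keq expr → x = -0.6753; check Q = 229.5

x = -0.6753 M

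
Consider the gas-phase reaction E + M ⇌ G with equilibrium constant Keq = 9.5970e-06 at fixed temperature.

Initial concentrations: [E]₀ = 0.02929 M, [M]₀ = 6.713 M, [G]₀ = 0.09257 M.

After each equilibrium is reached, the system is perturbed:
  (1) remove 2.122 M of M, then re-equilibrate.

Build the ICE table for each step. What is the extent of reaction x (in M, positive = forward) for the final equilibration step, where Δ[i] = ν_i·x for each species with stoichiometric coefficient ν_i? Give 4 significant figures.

Q₀ = 0.4708 vs Keq = 9.5970e-06 ⇒ Q>K, reverse
Step 1:
                  E         M         G
  init      0.02929     6.713   0.09257
  Δ         0.09256   0.09256  -0.09256
  eq         0.1219     6.806 7.9585e-06
  solve Keq expr → x = -0.09256; check Q = 9.5970e-06
Then remove 2.122 M of M.
Step 2:
                  E         M         G
  init       0.1219     4.684 7.9585e-06
  Δ       2.4814e-06 2.4814e-06 -2.4814e-06
  eq         0.1219     4.684 5.4771e-06
  solve Keq expr → x = -2.4814e-06; check Q = 9.5970e-06

x = -2.4814e-06 M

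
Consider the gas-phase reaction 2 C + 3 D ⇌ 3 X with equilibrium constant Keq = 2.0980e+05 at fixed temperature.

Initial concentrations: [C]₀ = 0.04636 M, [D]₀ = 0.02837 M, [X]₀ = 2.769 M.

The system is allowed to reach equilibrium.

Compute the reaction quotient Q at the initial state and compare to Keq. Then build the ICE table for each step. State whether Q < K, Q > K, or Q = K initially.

Q₀ = 4.3262e+08 vs Keq = 2.0980e+05 ⇒ Q>K, reverse
Step 1:
                    C           D           X
  I           0.04636     0.02837       2.769
  C           0.09164      0.1375     -0.1375
  E             0.138      0.1658       2.632
  solve Keq expr → x = -0.04582; check Q = 2.0980e+05

Q₀ = 4.3262e+08; Q > K (proceeds reverse)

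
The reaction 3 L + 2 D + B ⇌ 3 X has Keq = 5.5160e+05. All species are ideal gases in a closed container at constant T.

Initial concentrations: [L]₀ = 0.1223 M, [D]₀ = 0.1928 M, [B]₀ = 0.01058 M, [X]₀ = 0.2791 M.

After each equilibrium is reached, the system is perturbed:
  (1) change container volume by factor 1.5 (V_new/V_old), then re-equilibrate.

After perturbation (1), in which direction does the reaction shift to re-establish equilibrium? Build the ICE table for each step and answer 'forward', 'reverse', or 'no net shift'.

Q₀ = 3.0220e+04 vs Keq = 5.5160e+05 ⇒ Q<K, forward
Step 1:
                    L           D           B           X
  init         0.1223      0.1928     0.01058      0.2791
  Δ           -0.0261     -0.0174   -0.008699      0.0261
  eq           0.0962      0.1754    0.001881      0.3052
  solve Keq expr → x = 0.008699; check Q = 5.5160e+05
Then change container volume by factor 1.5 (V_new/V_old).
Step 2:
                    L           D           B           X
  init        0.06414      0.1169    0.001254      0.2035
  Δ          0.005082    0.003388    0.001694   -0.005082
  eq          0.06922      0.1203    0.002948      0.1984
  solve Keq expr → x = -0.001694; check Q = 5.5160e+05

Direction: reverse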